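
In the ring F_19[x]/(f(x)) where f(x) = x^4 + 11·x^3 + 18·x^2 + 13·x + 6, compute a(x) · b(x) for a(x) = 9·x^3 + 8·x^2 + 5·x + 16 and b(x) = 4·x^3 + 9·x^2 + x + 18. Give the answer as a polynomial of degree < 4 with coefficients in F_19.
a · b ≡ 11·x^3 + 14·x^2 + 5·x + 16 (mod f(x))

Multiply as integer polynomials: a · b = 36·x^6 + 113·x^5 + 101·x^4 + 279·x^3 + 293·x^2 + 106·x + 288. Reducing coefficients mod 19: a · b ≡ 17·x^6 + 18·x^5 + 6·x^4 + 13·x^3 + 8·x^2 + 11·x + 3. Now divide by f(x) = x^4 + 11·x^3 + 18·x^2 + 13·x + 6 in F_19[x], eliminating the leading term at each step:
  leading term 17·x^6: subtract (17·x^2)·f(x) = 17·x^6 + 16·x^5 + 2·x^4 + 12·x^3 + 7·x^2, leaving 2·x^5 + 4·x^4 + x^3 + x^2 + 11·x + 3 (coefficients mod 19)
  leading term 2·x^5: subtract (2·x)·f(x) = 2·x^5 + 3·x^4 + 17·x^3 + 7·x^2 + 12·x, leaving x^4 + 3·x^3 + 13·x^2 + 18·x + 3 (coefficients mod 19)
  leading term x^4: subtract (1)·f(x) = x^4 + 11·x^3 + 18·x^2 + 13·x + 6, leaving 11·x^3 + 14·x^2 + 5·x + 16 (coefficients mod 19)
The degree is now < 4, so this is the remainder. Hence a · b ≡ 11·x^3 + 14·x^2 + 5·x + 16 in F_19[x]/(f).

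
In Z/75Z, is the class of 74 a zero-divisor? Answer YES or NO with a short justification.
NO

gcd(74, 75) = 1, so 74 is a unit in Z/75Z (it has a multiplicative inverse). A unit cannot be a zero-divisor: if 74·b ≡ 0 then multiplying both sides by 74^(−1) gives b ≡ 0. So 74 is not a zero-divisor.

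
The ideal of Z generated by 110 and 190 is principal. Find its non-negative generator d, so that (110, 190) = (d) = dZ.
(110, 190) = (10); d = 10

In the PID Z, (a, b) is generated by gcd(a, b). Compute gcd(190, 110) with the extended Euclidean algorithm, tracking rows (r, s, t) with s·190 + t·110 = r:
  row A: (190, 1, 0)   [1·190 + 0·110 = 190]
  row B: (110, 0, 1)   [0·190 + 1·110 = 110]
  190 = 1·110 + 80   → row C = row A − 1·row B = (80, 1, −1)   [check: 1·190 − 1·110 = 80]
  110 = 1·80 + 30   → row D = row B − 1·row C = (30, −1, 2)   [check: −1·190 + 2·110 = 30]
  80 = 2·30 + 20   → row E = row C − 2·row D = (20, 3, −5)   [check: 3·190 − 5·110 = 20]
  30 = 1·20 + 10   → row F = row D − 1·row E = (10, −4, 7)   [check: −4·190 + 7·110 = 10]
  20 = 2·10 + 0   → remainder 0, stop. gcd = 10 (last nonzero row F).
So gcd(110, 190) = 10, with Bézout identity −4·190 + 7·110 = 10. Containment (⊇): the Bézout identity exhibits 10 as an element of (110, 190), giving (10) ⊆ (110, 190). Containment (⊆): since 10 | 110 and 10 | 190 (110 = 10·11, 190 = 10·19), every Z-linear combination of 110 and 190 is divisible by 10, so (110, 190) ⊆ (10). Therefore (110, 190) = (10), d = 10.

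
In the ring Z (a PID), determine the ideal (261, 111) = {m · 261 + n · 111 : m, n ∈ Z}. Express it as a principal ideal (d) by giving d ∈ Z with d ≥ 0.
(261, 111) = (3); d = 3

In the PID Z, (a, b) is generated by gcd(a, b). Compute gcd(261, 111) with the extended Euclidean algorithm, tracking rows (r, s, t) with s·261 + t·111 = r:
  row A: (261, 1, 0)   [1·261 + 0·111 = 261]
  row B: (111, 0, 1)   [0·261 + 1·111 = 111]
  261 = 2·111 + 39   → row C = row A − 2·row B = (39, 1, −2)   [check: 1·261 − 2·111 = 39]
  111 = 2·39 + 33   → row D = row B − 2·row C = (33, −2, 5)   [check: −2·261 + 5·111 = 33]
  39 = 1·33 + 6   → row E = row C − 1·row D = (6, 3, −7)   [check: 3·261 − 7·111 = 6]
  33 = 5·6 + 3   → row F = row D − 5·row E = (3, −17, 40)   [check: −17·261 + 40·111 = 3]
  6 = 2·3 + 0   → remainder 0, stop. gcd = 3 (last nonzero row F).
So gcd(261, 111) = 3, with Bézout identity −17·261 + 40·111 = 3. Containment (⊇): the Bézout identity exhibits 3 as an element of (261, 111), giving (3) ⊆ (261, 111). Containment (⊆): since 3 | 261 and 3 | 111 (261 = 3·87, 111 = 3·37), every Z-linear combination of 261 and 111 is divisible by 3, so (261, 111) ⊆ (3). Therefore (261, 111) = (3), d = 3.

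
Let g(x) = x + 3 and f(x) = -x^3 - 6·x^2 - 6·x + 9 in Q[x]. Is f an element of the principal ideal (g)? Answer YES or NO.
YES

In Q[x] the ideal (g) consists of all multiples of g, so f ∈ (g) iff g | f, i.e. iff the remainder of f on division by g is 0. Divide f by g (g is monic, so eliminate the leading term of the running remainder at each step):
  leading term -x^3: subtract (-x^2)·g(x) = -x^3 - 3·x^2, leaving -3·x^2 - 6·x + 9
  leading term -3·x^2: subtract (-3·x)·g(x) = -3·x^2 - 9·x, leaving 3·x + 9
  leading term 3·x: subtract (3)·g(x) = 3·x + 9, leaving 0
The remainder is 0, so f(x) = g(x) · h(x) with h(x) = -x^2 - 3·x + 3. Hence g | f, i.e. f ∈ (g).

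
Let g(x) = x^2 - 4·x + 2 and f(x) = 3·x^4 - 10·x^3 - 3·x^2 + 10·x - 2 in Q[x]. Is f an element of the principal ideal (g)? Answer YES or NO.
NO

In Q[x] the ideal (g) consists of all multiples of g, so f ∈ (g) iff g | f, i.e. iff the remainder of f on division by g is 0. Divide f by g (g is monic, so eliminate the leading term of the running remainder at each step):
  leading term 3·x^4: subtract (3·x^2)·g(x) = 3·x^4 - 12·x^3 + 6·x^2, leaving 2·x^3 - 9·x^2 + 10·x - 2
  leading term 2·x^3: subtract (2·x)·g(x) = 2·x^3 - 8·x^2 + 4·x, leaving -x^2 + 6·x - 2
  leading term -x^2: subtract (-1)·g(x) = -x^2 + 4·x - 2, leaving 2·x
The remainder r(x) = 2·x ≠ 0 (and deg r < deg g), so g ∤ f, i.e. f ∉ (g).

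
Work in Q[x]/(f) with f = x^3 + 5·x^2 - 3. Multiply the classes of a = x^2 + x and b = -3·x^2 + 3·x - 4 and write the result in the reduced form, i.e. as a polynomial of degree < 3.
First multiply in Q[x] without reducing: a · b = -3·x^4 - x^2 - 4·x. Now divide by f(x) = x^3 + 5·x^2 - 3, eliminating the leading term at each step:
  leading term -3·x^4: subtract (-3·x)·f(x) = -3·x^4 - 15·x^3 + 9·x, leaving 15·x^3 - x^2 - 13·x
  leading term 15·x^3: subtract (15)·f(x) = 15·x^3 + 75·x^2 - 45, leaving -76·x^2 - 13·x + 45
The degree is now < 3, so this is the remainder. Hence a · b ≡ -76·x^2 - 13·x + 45 in Q[x]/(f).

Final answer: a · b ≡ -76·x^2 - 13·x + 45 (mod f(x))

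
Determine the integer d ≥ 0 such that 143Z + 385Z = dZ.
(143, 385) = (11); d = 11

In the PID Z, (a, b) is generated by gcd(a, b). Compute gcd(385, 143) with the extended Euclidean algorithm, tracking rows (r, s, t) with s·385 + t·143 = r:
  row A: (385, 1, 0)   [1·385 + 0·143 = 385]
  row B: (143, 0, 1)   [0·385 + 1·143 = 143]
  385 = 2·143 + 99   → row C = row A − 2·row B = (99, 1, −2)   [check: 1·385 − 2·143 = 99]
  143 = 1·99 + 44   → row D = row B − 1·row C = (44, −1, 3)   [check: −1·385 + 3·143 = 44]
  99 = 2·44 + 11   → row E = row C − 2·row D = (11, 3, −8)   [check: 3·385 − 8·143 = 11]
  44 = 4·11 + 0   → remainder 0, stop. gcd = 11 (last nonzero row E).
So gcd(143, 385) = 11, with Bézout identity 3·385 − 8·143 = 11. Containment (⊇): the Bézout identity exhibits 11 as an element of (143, 385), giving (11) ⊆ (143, 385). Containment (⊆): since 11 | 143 and 11 | 385 (143 = 11·13, 385 = 11·35), every Z-linear combination of 143 and 385 is divisible by 11, so (143, 385) ⊆ (11). Therefore (143, 385) = (11), d = 11.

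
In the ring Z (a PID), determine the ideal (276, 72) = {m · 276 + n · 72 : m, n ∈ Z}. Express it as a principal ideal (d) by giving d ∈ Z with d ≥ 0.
(276, 72) = (12); d = 12

In the PID Z, (a, b) is generated by gcd(a, b). Compute gcd(276, 72) with the extended Euclidean algorithm, tracking rows (r, s, t) with s·276 + t·72 = r:
  row A: (276, 1, 0)   [1·276 + 0·72 = 276]
  row B: (72, 0, 1)   [0·276 + 1·72 = 72]
  276 = 3·72 + 60   → row C = row A − 3·row B = (60, 1, −3)   [check: 1·276 − 3·72 = 60]
  72 = 1·60 + 12   → row D = row B − 1·row C = (12, −1, 4)   [check: −1·276 + 4·72 = 12]
  60 = 5·12 + 0   → remainder 0, stop. gcd = 12 (last nonzero row D).
So gcd(276, 72) = 12, with Bézout identity −1·276 + 4·72 = 12. Containment (⊇): the Bézout identity exhibits 12 as an element of (276, 72), giving (12) ⊆ (276, 72). Containment (⊆): since 12 | 276 and 12 | 72 (276 = 12·23, 72 = 12·6), every Z-linear combination of 276 and 72 is divisible by 12, so (276, 72) ⊆ (12). Therefore (276, 72) = (12), d = 12.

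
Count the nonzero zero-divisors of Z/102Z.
Z/102Z has 69 nonzero zero-divisors

In Z/102Z each nonzero element is either a unit (gcd with 102 is 1) or a zero-divisor (gcd > 1). The number of units is φ(102): factorise 102 = 2 · 3 · 17, so φ(102) = (2 − 1) · (3 − 1) · (17 − 1) = 1 · 2 · 16 = 32. The nonzero elements number 102 − 1 = 101. Hence the nonzero zero-divisors number 101 − 32 = 69.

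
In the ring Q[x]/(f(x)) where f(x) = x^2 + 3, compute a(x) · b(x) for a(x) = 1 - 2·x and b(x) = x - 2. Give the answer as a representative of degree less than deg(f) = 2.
a · b ≡ 5·x + 4 (mod f(x))

First multiply in Q[x] without reducing: a · b = -2·x^2 + 5·x - 2. Now divide by f(x) = x^2 + 3, eliminating the leading term at each step:
  leading term -2·x^2: subtract (-2)·f(x) = -2·x^2 - 6, leaving 5·x + 4
The degree is now < 2, so this is the remainder. Hence a · b ≡ 5·x + 4 in Q[x]/(f).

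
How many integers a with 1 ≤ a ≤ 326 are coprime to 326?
The number of a ∈ {1, ..., 326} with gcd(a, 326) = 1 is by definition Euler's totient φ(326). φ is multiplicative, with φ(p^e) = p^e − p^(e−1). Factorise 326 = 2 · 163. Then
  φ(326) = (2 − 1) · (163 − 1) = 1 · 162 = 162.
So there are 162 such integers.

Final answer: 162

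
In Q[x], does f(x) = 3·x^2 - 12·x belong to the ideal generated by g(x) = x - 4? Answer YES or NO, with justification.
In Q[x] the ideal (g) consists of all multiples of g, so f ∈ (g) iff g | f, i.e. iff the remainder of f on division by g is 0. Divide f by g (g is monic, so eliminate the leading term of the running remainder at each step):
  leading term 3·x^2: subtract (3·x)·g(x) = 3·x^2 - 12·x, leaving 0
The remainder is 0, so f(x) = g(x) · h(x) with h(x) = 3·x. Hence g | f, i.e. f ∈ (g).

Final answer: YES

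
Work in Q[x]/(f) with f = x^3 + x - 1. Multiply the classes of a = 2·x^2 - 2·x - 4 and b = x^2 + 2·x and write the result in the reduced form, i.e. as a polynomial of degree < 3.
First multiply in Q[x] without reducing: a · b = 2·x^4 + 2·x^3 - 8·x^2 - 8·x. Now divide by f(x) = x^3 + x - 1, eliminating the leading term at each step:
  leading term 2·x^4: subtract (2·x)·f(x) = 2·x^4 + 2·x^2 - 2·x, leaving 2·x^3 - 10·x^2 - 6·x
  leading term 2·x^3: subtract (2)·f(x) = 2·x^3 + 2·x - 2, leaving -10·x^2 - 8·x + 2
The degree is now < 3, so this is the remainder. Hence a · b ≡ -10·x^2 - 8·x + 2 in Q[x]/(f).

Final answer: a · b ≡ -10·x^2 - 8·x + 2 (mod f(x))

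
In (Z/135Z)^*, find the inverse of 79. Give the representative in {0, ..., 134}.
79^(−1) ≡ 94 (mod 135)

Apply the extended Euclidean algorithm to (135, 79), tracking rows (r, s, t) with s·135 + t·79 = r. Each division r_prev = q·r_cur + r_new produces the new row as (previous row) − q·(current row):
  row A: (135, 1, 0)   [1·135 + 0·79 = 135]
  row B: (79, 0, 1)   [0·135 + 1·79 = 79]
  135 = 1·79 + 56   → row C = row A − 1·row B = (56, 1, −1)   [check: 1·135 − 1·79 = 56]
  79 = 1·56 + 23   → row D = row B − 1·row C = (23, −1, 2)   [check: −1·135 + 2·79 = 23]
  56 = 2·23 + 10   → row E = row C − 2·row D = (10, 3, −5)   [check: 3·135 − 5·79 = 10]
  23 = 2·10 + 3   → row F = row D − 2·row E = (3, −7, 12)   [check: −7·135 + 12·79 = 3]
  10 = 3·3 + 1   → row G = row E − 3·row F = (1, 24, −41)   [check: 24·135 − 41·79 = 1]
  3 = 3·1 + 0   → remainder 0, stop. gcd = 1 (last nonzero row G).
The gcd is 1, so 79 is invertible mod 135. The last nonzero row gives 24·135 − 41·79 = 1, so t = −41. So 79^(−1) ≡ −41 ≡ 94 (mod 135). Verify: 79 · 94 = 7426 ≡ 1 (mod 135). ✓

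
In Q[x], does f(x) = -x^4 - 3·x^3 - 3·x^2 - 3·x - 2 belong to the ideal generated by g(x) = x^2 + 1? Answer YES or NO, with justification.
YES

In Q[x] the ideal (g) consists of all multiples of g, so f ∈ (g) iff g | f, i.e. iff the remainder of f on division by g is 0. Divide f by g (g is monic, so eliminate the leading term of the running remainder at each step):
  leading term -x^4: subtract (-x^2)·g(x) = -x^4 - x^2, leaving -3·x^3 - 2·x^2 - 3·x - 2
  leading term -3·x^3: subtract (-3·x)·g(x) = -3·x^3 - 3·x, leaving -2·x^2 - 2
  leading term -2·x^2: subtract (-2)·g(x) = -2·x^2 - 2, leaving 0
The remainder is 0, so f(x) = g(x) · h(x) with h(x) = -x^2 - 3·x - 2. Hence g | f, i.e. f ∈ (g).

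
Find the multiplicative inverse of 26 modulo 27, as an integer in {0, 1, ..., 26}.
26^(−1) ≡ 26 (mod 27)

Apply the extended Euclidean algorithm to (27, 26), tracking rows (r, s, t) with s·27 + t·26 = r. Each division r_prev = q·r_cur + r_new produces the new row as (previous row) − q·(current row):
  row A: (27, 1, 0)   [1·27 + 0·26 = 27]
  row B: (26, 0, 1)   [0·27 + 1·26 = 26]
  27 = 1·26 + 1   → row C = row A − 1·row B = (1, 1, −1)   [check: 1·27 − 1·26 = 1]
  26 = 26·1 + 0   → remainder 0, stop. gcd = 1 (last nonzero row C).
The gcd is 1, so 26 is invertible mod 27. The last nonzero row gives 1·27 − 1·26 = 1, so t = −1. So 26^(−1) ≡ −1 ≡ 26 (mod 27). Verify: 26 · 26 = 676 ≡ 1 (mod 27). ✓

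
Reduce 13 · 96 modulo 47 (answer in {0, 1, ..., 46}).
Reduce the factors first: 96 ≡ 2 (mod 47), so 13 · 96 ≡ 13 · 2 (mod 47). 13 · 2 = 26. Dividing by 47: 26 = 0·47 + 26. So (13 · 96) mod 47 = 26.

Final answer: 26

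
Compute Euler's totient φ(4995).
φ is multiplicative, with φ(p^e) = p^e − p^(e−1). Factorise 4995 = 3^3 · 5 · 37. Then
  φ(4995) = (3^3 − 3^2) · (5 − 1) · (37 − 1) = 18 · 4 · 36 = 2592.

Final answer: φ(4995) = 2592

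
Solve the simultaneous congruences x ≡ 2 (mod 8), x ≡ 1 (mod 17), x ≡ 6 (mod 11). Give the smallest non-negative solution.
The moduli 8, 17, 11 are pairwise coprime, so by the CRT there is a unique solution mod 8·17·11 = 1496.
Solve by successive substitution. Start with x ≡ 2 (mod 8).
  Combine with x ≡ 1 (mod 17): write x = 2 + 8·t and require 2 + 8·t ≡ 1 (mod 17), i.e. 8·t ≡ 1 − 2 ≡ 16 (mod 17). Since 8^(−1) ≡ 15 (mod 17), t ≡ 15·16 ≡ 2 (mod 17). So x ≡ 2 + 8·2 = 18 (mod 136).
  Combine with x ≡ 6 (mod 11): write x = 18 + 136·t and require 18 + 136·t ≡ 6 (mod 11), i.e. 136·t ≡ 6 − 18 ≡ 10 (mod 11). Since 136^(−1) ≡ 3 (mod 11) (136 ≡ 4 (mod 11)), t ≡ 3·10 ≡ 8 (mod 11). So x ≡ 18 + 136·8 = 1106 (mod 1496).
Unique solution in [0, 1496): x = 1106.

Final answer: x ≡ 1106 (mod 1496); the representative in [0, 1496) is 1106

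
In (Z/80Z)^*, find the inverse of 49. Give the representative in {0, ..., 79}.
49^(−1) ≡ 49 (mod 80)

Apply the extended Euclidean algorithm to (80, 49), tracking rows (r, s, t) with s·80 + t·49 = r. Each division r_prev = q·r_cur + r_new produces the new row as (previous row) − q·(current row):
  row A: (80, 1, 0)   [1·80 + 0·49 = 80]
  row B: (49, 0, 1)   [0·80 + 1·49 = 49]
  80 = 1·49 + 31   → row C = row A − 1·row B = (31, 1, −1)   [check: 1·80 − 1·49 = 31]
  49 = 1·31 + 18   → row D = row B − 1·row C = (18, −1, 2)   [check: −1·80 + 2·49 = 18]
  31 = 1·18 + 13   → row E = row C − 1·row D = (13, 2, −3)   [check: 2·80 − 3·49 = 13]
  18 = 1·13 + 5   → row F = row D − 1·row E = (5, −3, 5)   [check: −3·80 + 5·49 = 5]
  13 = 2·5 + 3   → row G = row E − 2·row F = (3, 8, −13)   [check: 8·80 − 13·49 = 3]
  5 = 1·3 + 2   → row H = row F − 1·row G = (2, −11, 18)   [check: −11·80 + 18·49 = 2]
  3 = 1·2 + 1   → row I = row G − 1·row H = (1, 19, −31)   [check: 19·80 − 31·49 = 1]
  2 = 2·1 + 0   → remainder 0, stop. gcd = 1 (last nonzero row I).
The gcd is 1, so 49 is invertible mod 80. The last nonzero row gives 19·80 − 31·49 = 1, so t = −31. So 49^(−1) ≡ −31 ≡ 49 (mod 80). Verify: 49 · 49 = 2401 ≡ 1 (mod 80). ✓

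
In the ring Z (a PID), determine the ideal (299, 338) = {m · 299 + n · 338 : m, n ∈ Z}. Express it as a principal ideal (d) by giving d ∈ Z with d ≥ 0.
In the PID Z, (a, b) is generated by gcd(a, b). Compute gcd(338, 299) with the extended Euclidean algorithm, tracking rows (r, s, t) with s·338 + t·299 = r:
  row A: (338, 1, 0)   [1·338 + 0·299 = 338]
  row B: (299, 0, 1)   [0·338 + 1·299 = 299]
  338 = 1·299 + 39   → row C = row A − 1·row B = (39, 1, −1)   [check: 1·338 − 1·299 = 39]
  299 = 7·39 + 26   → row D = row B − 7·row C = (26, −7, 8)   [check: −7·338 + 8·299 = 26]
  39 = 1·26 + 13   → row E = row C − 1·row D = (13, 8, −9)   [check: 8·338 − 9·299 = 13]
  26 = 2·13 + 0   → remainder 0, stop. gcd = 13 (last nonzero row E).
So gcd(299, 338) = 13, with Bézout identity 8·338 − 9·299 = 13. Containment (⊇): the Bézout identity exhibits 13 as an element of (299, 338), giving (13) ⊆ (299, 338). Containment (⊆): since 13 | 299 and 13 | 338 (299 = 13·23, 338 = 13·26), every Z-linear combination of 299 and 338 is divisible by 13, so (299, 338) ⊆ (13). Therefore (299, 338) = (13), d = 13.

Final answer: (299, 338) = (13); d = 13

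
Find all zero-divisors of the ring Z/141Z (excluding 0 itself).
nonzero zero-divisors of Z/141Z = {3, 6, 9, 12, 15, 18, 21, 24, 27, 30, 33, 36, 39, 42, 45, 47, 48, 51, 54, 57, 60, 63, 66, 69, 72, 75, 78, 81, 84, 87, 90, 93, 94, 96, 99, 102, 105, 108, 111, 114, 117, 120, 123, 126, 129, 132, 135, 138}

An element a ∈ Z/141Z (with a ≠ 0) is a zero-divisor iff gcd(a, 141) > 1 (because a is a unit precisely when gcd(a, n) = 1, and in Z/nZ every nonzero, non-unit element is a zero-divisor). Scan a = 1, ..., 140 and keep those with gcd(a, 141) > 1:
  gcd(3, 141) = 3, gcd(6, 141) = 3, gcd(9, 141) = 3, gcd(12, 141) = 3, gcd(15, 141) = 3, gcd(18, 141) = 3, gcd(21, 141) = 3, gcd(24, 141) = 3, gcd(27, 141) = 3, gcd(30, 141) = 3, gcd(33, 141) = 3, gcd(36, 141) = 3, gcd(39, 141) = 3, gcd(42, 141) = 3, gcd(45, 141) = 3, gcd(47, 141) = 47, gcd(48, 141) = 3, gcd(51, 141) = 3, gcd(54, 141) = 3, gcd(57, 141) = 3, gcd(60, 141) = 3, gcd(63, 141) = 3, gcd(66, 141) = 3, gcd(69, 141) = 3, gcd(72, 141) = 3, gcd(75, 141) = 3, gcd(78, 141) = 3, gcd(81, 141) = 3, gcd(84, 141) = 3, gcd(87, 141) = 3, gcd(90, 141) = 3, gcd(93, 141) = 3, gcd(94, 141) = 47, gcd(96, 141) = 3, gcd(99, 141) = 3, gcd(102, 141) = 3, gcd(105, 141) = 3, gcd(108, 141) = 3, gcd(111, 141) = 3, gcd(114, 141) = 3, gcd(117, 141) = 3, gcd(120, 141) = 3, gcd(123, 141) = 3, gcd(126, 141) = 3, gcd(129, 141) = 3, gcd(132, 141) = 3, gcd(135, 141) = 3, gcd(138, 141) = 3.
All other a ∈ {1, ..., 140} have gcd(a, 141) = 1 and are units. So the nonzero zero-divisors are exactly the 48 values of a appearing in this scan.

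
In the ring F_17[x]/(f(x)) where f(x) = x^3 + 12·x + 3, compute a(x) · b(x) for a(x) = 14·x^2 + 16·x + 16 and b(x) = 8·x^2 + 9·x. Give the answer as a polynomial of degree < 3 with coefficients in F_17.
a · b ≡ 16·x^2 + 7·x + 3 (mod f(x))

Multiply as integer polynomials: a · b = 112·x^4 + 254·x^3 + 272·x^2 + 144·x. Reducing coefficients mod 17: a · b ≡ 10·x^4 + 16·x^3 + 8·x. Now divide by f(x) = x^3 + 12·x + 3 in F_17[x], eliminating the leading term at each step:
  leading term 10·x^4: subtract (10·x)·f(x) = 10·x^4 + x^2 + 13·x, leaving 16·x^3 + 16·x^2 + 12·x (coefficients mod 17)
  leading term 16·x^3: subtract (16)·f(x) = 16·x^3 + 5·x + 14, leaving 16·x^2 + 7·x + 3 (coefficients mod 17)
The degree is now < 3, so this is the remainder. Hence a · b ≡ 16·x^2 + 7·x + 3 in F_17[x]/(f).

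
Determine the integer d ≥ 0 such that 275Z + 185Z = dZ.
(275, 185) = (5); d = 5

In the PID Z, (a, b) is generated by gcd(a, b). Compute gcd(275, 185) with the extended Euclidean algorithm, tracking rows (r, s, t) with s·275 + t·185 = r:
  row A: (275, 1, 0)   [1·275 + 0·185 = 275]
  row B: (185, 0, 1)   [0·275 + 1·185 = 185]
  275 = 1·185 + 90   → row C = row A − 1·row B = (90, 1, −1)   [check: 1·275 − 1·185 = 90]
  185 = 2·90 + 5   → row D = row B − 2·row C = (5, −2, 3)   [check: −2·275 + 3·185 = 5]
  90 = 18·5 + 0   → remainder 0, stop. gcd = 5 (last nonzero row D).
So gcd(275, 185) = 5, with Bézout identity −2·275 + 3·185 = 5. Containment (⊇): the Bézout identity exhibits 5 as an element of (275, 185), giving (5) ⊆ (275, 185). Containment (⊆): since 5 | 275 and 5 | 185 (275 = 5·55, 185 = 5·37), every Z-linear combination of 275 and 185 is divisible by 5, so (275, 185) ⊆ (5). Therefore (275, 185) = (5), d = 5.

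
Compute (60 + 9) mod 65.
4

Both summands are already reduced mod 65. 60 + 9 = 69; 69 = 1·65 + 4, so (60 + 9) mod 65 = 4.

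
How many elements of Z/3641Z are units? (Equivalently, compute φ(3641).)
An element a ∈ Z/3641Z is a unit iff gcd(a, 3641) = 1, so the number of units is φ(3641). φ is multiplicative, with φ(p^e) = p^e − p^(e−1). Factorise 3641 = 11 · 331. Then
  φ(3641) = (11 − 1) · (331 − 1) = 10 · 330 = 3300.

Final answer: Z/3641Z has φ(3641) = 3300 units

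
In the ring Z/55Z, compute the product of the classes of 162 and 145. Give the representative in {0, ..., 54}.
5

Reduce the factors first: 162 ≡ 52, 145 ≡ 35 (mod 55), so 162 · 145 ≡ 52 · 35 (mod 55). 52 · 35 = 1820. Dividing by 55: 1820 = 33·55 + 5. So (162 · 145) mod 55 = 5.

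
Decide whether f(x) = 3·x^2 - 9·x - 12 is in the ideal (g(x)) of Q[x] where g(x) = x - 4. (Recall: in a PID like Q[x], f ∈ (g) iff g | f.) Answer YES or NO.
YES

In Q[x] the ideal (g) consists of all multiples of g, so f ∈ (g) iff g | f, i.e. iff the remainder of f on division by g is 0. Divide f by g (g is monic, so eliminate the leading term of the running remainder at each step):
  leading term 3·x^2: subtract (3·x)·g(x) = 3·x^2 - 12·x, leaving 3·x - 12
  leading term 3·x: subtract (3)·g(x) = 3·x - 12, leaving 0
The remainder is 0, so f(x) = g(x) · h(x) with h(x) = 3·x + 3. Hence g | f, i.e. f ∈ (g).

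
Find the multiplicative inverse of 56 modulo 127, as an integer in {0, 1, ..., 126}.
Apply the extended Euclidean algorithm to (127, 56), tracking rows (r, s, t) with s·127 + t·56 = r. Each division r_prev = q·r_cur + r_new produces the new row as (previous row) − q·(current row):
  row A: (127, 1, 0)   [1·127 + 0·56 = 127]
  row B: (56, 0, 1)   [0·127 + 1·56 = 56]
  127 = 2·56 + 15   → row C = row A − 2·row B = (15, 1, −2)   [check: 1·127 − 2·56 = 15]
  56 = 3·15 + 11   → row D = row B − 3·row C = (11, −3, 7)   [check: −3·127 + 7·56 = 11]
  15 = 1·11 + 4   → row E = row C − 1·row D = (4, 4, −9)   [check: 4·127 − 9·56 = 4]
  11 = 2·4 + 3   → row F = row D − 2·row E = (3, −11, 25)   [check: −11·127 + 25·56 = 3]
  4 = 1·3 + 1   → row G = row E − 1·row F = (1, 15, −34)   [check: 15·127 − 34·56 = 1]
  3 = 3·1 + 0   → remainder 0, stop. gcd = 1 (last nonzero row G).
The gcd is 1, so 56 is invertible mod 127. The last nonzero row gives 15·127 − 34·56 = 1, so t = −34. So 56^(−1) ≡ −34 ≡ 93 (mod 127). Verify: 56 · 93 = 5208 ≡ 1 (mod 127). ✓

Final answer: 56^(−1) ≡ 93 (mod 127)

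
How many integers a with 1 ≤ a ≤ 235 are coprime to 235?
184

The number of a ∈ {1, ..., 235} with gcd(a, 235) = 1 is by definition Euler's totient φ(235). φ is multiplicative, with φ(p^e) = p^e − p^(e−1). Factorise 235 = 5 · 47. Then
  φ(235) = (5 − 1) · (47 − 1) = 4 · 46 = 184.
So there are 184 such integers.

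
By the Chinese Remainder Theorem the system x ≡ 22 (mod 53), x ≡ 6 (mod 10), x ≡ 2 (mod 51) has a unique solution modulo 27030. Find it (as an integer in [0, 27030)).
The moduli 53, 10, 51 are pairwise coprime, so by the CRT there is a unique solution mod 53·10·51 = 27030.
Solve by successive substitution. Start with x ≡ 22 (mod 53).
  Combine with x ≡ 6 (mod 10): write x = 22 + 53·t and require 22 + 53·t ≡ 6 (mod 10), i.e. 53·t ≡ 6 − 22 ≡ 4 (mod 10). Since 53^(−1) ≡ 7 (mod 10) (53 ≡ 3 (mod 10)), t ≡ 7·4 ≡ 8 (mod 10). So x ≡ 22 + 53·8 = 446 (mod 530).
  Combine with x ≡ 2 (mod 51): write x = 446 + 530·t and require 446 + 530·t ≡ 2 (mod 51), i.e. 530·t ≡ 2 − 446 ≡ 15 (mod 51). Since 530^(−1) ≡ 23 (mod 51) (530 ≡ 20 (mod 51)), t ≡ 23·15 ≡ 39 (mod 51). So x ≡ 446 + 530·39 = 21116 (mod 27030).
Unique solution in [0, 27030): x = 21116.

Final answer: x ≡ 21116 (mod 27030); the representative in [0, 27030) is 21116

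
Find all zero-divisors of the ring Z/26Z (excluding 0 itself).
nonzero zero-divisors of Z/26Z = {2, 4, 6, 8, 10, 12, 13, 14, 16, 18, 20, 22, 24}

An element a ∈ Z/26Z (with a ≠ 0) is a zero-divisor iff gcd(a, 26) > 1 (because a is a unit precisely when gcd(a, n) = 1, and in Z/nZ every nonzero, non-unit element is a zero-divisor). Scan a = 1, ..., 25 and keep those with gcd(a, 26) > 1:
  gcd(2, 26) = 2, gcd(4, 26) = 2, gcd(6, 26) = 2, gcd(8, 26) = 2, gcd(10, 26) = 2, gcd(12, 26) = 2, gcd(13, 26) = 13, gcd(14, 26) = 2, gcd(16, 26) = 2, gcd(18, 26) = 2, gcd(20, 26) = 2, gcd(22, 26) = 2, gcd(24, 26) = 2.
All other a ∈ {1, ..., 25} have gcd(a, 26) = 1 and are units. So the nonzero zero-divisors are exactly the 13 values of a appearing in this scan.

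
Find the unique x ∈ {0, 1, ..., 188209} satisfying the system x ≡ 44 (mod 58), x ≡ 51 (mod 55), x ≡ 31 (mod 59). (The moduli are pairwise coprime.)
x ≡ 117146 (mod 188210); the representative in [0, 188210) is 117146

The moduli 58, 55, 59 are pairwise coprime, so by the CRT there is a unique solution mod 58·55·59 = 188210.
Solve by successive substitution. Start with x ≡ 44 (mod 58).
  Combine with x ≡ 51 (mod 55): write x = 44 + 58·t and require 44 + 58·t ≡ 51 (mod 55), i.e. 58·t ≡ 51 − 44 ≡ 7 (mod 55). Since 58^(−1) ≡ 37 (mod 55) (58 ≡ 3 (mod 55)), t ≡ 37·7 ≡ 39 (mod 55). So x ≡ 44 + 58·39 = 2306 (mod 3190).
  Combine with x ≡ 31 (mod 59): write x = 2306 + 3190·t and require 2306 + 3190·t ≡ 31 (mod 59), i.e. 3190·t ≡ 31 − 2306 ≡ 26 (mod 59). Since 3190^(−1) ≡ 15 (mod 59) (3190 ≡ 4 (mod 59)), t ≡ 15·26 ≡ 36 (mod 59). So x ≡ 2306 + 3190·36 = 117146 (mod 188210).
Unique solution in [0, 188210): x = 117146.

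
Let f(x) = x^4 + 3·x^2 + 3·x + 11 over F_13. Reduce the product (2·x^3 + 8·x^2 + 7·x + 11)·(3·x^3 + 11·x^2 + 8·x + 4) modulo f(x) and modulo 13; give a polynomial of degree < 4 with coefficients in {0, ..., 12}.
a · b ≡ 9·x^2 + 4·x + 11 (mod f(x))

Multiply as integer polynomials: a · b = 6·x^6 + 46·x^5 + 125·x^4 + 182·x^3 + 209·x^2 + 116·x + 44. Reducing coefficients mod 13: a · b ≡ 6·x^6 + 7·x^5 + 8·x^4 + x^2 + 12·x + 5. Now divide by f(x) = x^4 + 3·x^2 + 3·x + 11 in F_13[x], eliminating the leading term at each step:
  leading term 6·x^6: subtract (6·x^2)·f(x) = 6·x^6 + 5·x^4 + 5·x^3 + x^2, leaving 7·x^5 + 3·x^4 + 8·x^3 + 12·x + 5 (coefficients mod 13)
  leading term 7·x^5: subtract (7·x)·f(x) = 7·x^5 + 8·x^3 + 8·x^2 + 12·x, leaving 3·x^4 + 5·x^2 + 5 (coefficients mod 13)
  leading term 3·x^4: subtract (3)·f(x) = 3·x^4 + 9·x^2 + 9·x + 7, leaving 9·x^2 + 4·x + 11 (coefficients mod 13)
The degree is now < 4, so this is the remainder. Hence a · b ≡ 9·x^2 + 4·x + 11 in F_13[x]/(f).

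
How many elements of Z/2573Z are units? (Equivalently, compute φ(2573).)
An element a ∈ Z/2573Z is a unit iff gcd(a, 2573) = 1, so the number of units is φ(2573). φ is multiplicative, with φ(p^e) = p^e − p^(e−1). Factorise 2573 = 31 · 83. Then
  φ(2573) = (31 − 1) · (83 − 1) = 30 · 82 = 2460.

Final answer: Z/2573Z has φ(2573) = 2460 units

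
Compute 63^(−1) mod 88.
Apply the extended Euclidean algorithm to (88, 63), tracking rows (r, s, t) with s·88 + t·63 = r. Each division r_prev = q·r_cur + r_new produces the new row as (previous row) − q·(current row):
  row A: (88, 1, 0)   [1·88 + 0·63 = 88]
  row B: (63, 0, 1)   [0·88 + 1·63 = 63]
  88 = 1·63 + 25   → row C = row A − 1·row B = (25, 1, −1)   [check: 1·88 − 1·63 = 25]
  63 = 2·25 + 13   → row D = row B − 2·row C = (13, −2, 3)   [check: −2·88 + 3·63 = 13]
  25 = 1·13 + 12   → row E = row C − 1·row D = (12, 3, −4)   [check: 3·88 − 4·63 = 12]
  13 = 1·12 + 1   → row F = row D − 1·row E = (1, −5, 7)   [check: −5·88 + 7·63 = 1]
  12 = 12·1 + 0   → remainder 0, stop. gcd = 1 (last nonzero row F).
The gcd is 1, so 63 is invertible mod 88. The last nonzero row gives −5·88 + 7·63 = 1, so t = 7. So 63^(−1) ≡ 7 (mod 88). Verify: 63 · 7 = 441 ≡ 1 (mod 88). ✓

Final answer: 63^(−1) ≡ 7 (mod 88)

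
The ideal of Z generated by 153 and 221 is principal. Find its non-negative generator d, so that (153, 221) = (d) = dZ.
In the PID Z, (a, b) is generated by gcd(a, b). Compute gcd(221, 153) with the extended Euclidean algorithm, tracking rows (r, s, t) with s·221 + t·153 = r:
  row A: (221, 1, 0)   [1·221 + 0·153 = 221]
  row B: (153, 0, 1)   [0·221 + 1·153 = 153]
  221 = 1·153 + 68   → row C = row A − 1·row B = (68, 1, −1)   [check: 1·221 − 1·153 = 68]
  153 = 2·68 + 17   → row D = row B − 2·row C = (17, −2, 3)   [check: −2·221 + 3·153 = 17]
  68 = 4·17 + 0   → remainder 0, stop. gcd = 17 (last nonzero row D).
So gcd(153, 221) = 17, with Bézout identity −2·221 + 3·153 = 17. Containment (⊇): the Bézout identity exhibits 17 as an element of (153, 221), giving (17) ⊆ (153, 221). Containment (⊆): since 17 | 153 and 17 | 221 (153 = 17·9, 221 = 17·13), every Z-linear combination of 153 and 221 is divisible by 17, so (153, 221) ⊆ (17). Therefore (153, 221) = (17), d = 17.

Final answer: (153, 221) = (17); d = 17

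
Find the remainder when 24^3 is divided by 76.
68

Use repeated squaring. Binary(3) = 11. Walk through the bits of the exponent 3 left-to-right: at each bit after the leading one, square the running value, then multiply by 24 if the bit is 1 (always reducing mod 76):
  bit 1 = 1 (leading): start with 24.
  bit 2 = 1: square 24^2 = 576 ≡ 44; bit is 1, so multiply 44·24 = 1056 ≡ 68 (mod 76).
Final value: 24^3 ≡ 68 (mod 76).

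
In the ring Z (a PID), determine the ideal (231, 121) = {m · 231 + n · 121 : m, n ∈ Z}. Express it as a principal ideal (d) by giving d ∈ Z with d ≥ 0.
In the PID Z, (a, b) is generated by gcd(a, b). Compute gcd(231, 121) with the extended Euclidean algorithm, tracking rows (r, s, t) with s·231 + t·121 = r:
  row A: (231, 1, 0)   [1·231 + 0·121 = 231]
  row B: (121, 0, 1)   [0·231 + 1·121 = 121]
  231 = 1·121 + 110   → row C = row A − 1·row B = (110, 1, −1)   [check: 1·231 − 1·121 = 110]
  121 = 1·110 + 11   → row D = row B − 1·row C = (11, −1, 2)   [check: −1·231 + 2·121 = 11]
  110 = 10·11 + 0   → remainder 0, stop. gcd = 11 (last nonzero row D).
So gcd(231, 121) = 11, with Bézout identity −1·231 + 2·121 = 11. Containment (⊇): the Bézout identity exhibits 11 as an element of (231, 121), giving (11) ⊆ (231, 121). Containment (⊆): since 11 | 231 and 11 | 121 (231 = 11·21, 121 = 11·11), every Z-linear combination of 231 and 121 is divisible by 11, so (231, 121) ⊆ (11). Therefore (231, 121) = (11), d = 11.

Final answer: (231, 121) = (11); d = 11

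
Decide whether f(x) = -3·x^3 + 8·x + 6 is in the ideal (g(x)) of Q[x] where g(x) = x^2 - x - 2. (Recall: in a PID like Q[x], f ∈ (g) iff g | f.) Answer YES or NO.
NO

In Q[x] the ideal (g) consists of all multiples of g, so f ∈ (g) iff g | f, i.e. iff the remainder of f on division by g is 0. Divide f by g (g is monic, so eliminate the leading term of the running remainder at each step):
  leading term -3·x^3: subtract (-3·x)·g(x) = -3·x^3 + 3·x^2 + 6·x, leaving -3·x^2 + 2·x + 6
  leading term -3·x^2: subtract (-3)·g(x) = -3·x^2 + 3·x + 6, leaving -x
The remainder r(x) = -x ≠ 0 (and deg r < deg g), so g ∤ f, i.e. f ∉ (g).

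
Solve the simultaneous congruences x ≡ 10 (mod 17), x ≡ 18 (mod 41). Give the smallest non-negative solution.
The moduli 17, 41 are pairwise coprime, so by the CRT there is a unique solution mod 17·41 = 697.
Solve by successive substitution. Start with x ≡ 10 (mod 17).
  Combine with x ≡ 18 (mod 41): write x = 10 + 17·t and require 10 + 17·t ≡ 18 (mod 41), i.e. 17·t ≡ 18 − 10 ≡ 8 (mod 41). Since 17^(−1) ≡ 29 (mod 41), t ≡ 29·8 ≡ 27 (mod 41). So x ≡ 10 + 17·27 = 469 (mod 697).
Unique solution in [0, 697): x = 469.

Final answer: x ≡ 469 (mod 697); the representative in [0, 697) is 469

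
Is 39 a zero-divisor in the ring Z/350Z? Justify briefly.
gcd(39, 350) = 1, so 39 is a unit in Z/350Z (it has a multiplicative inverse). A unit cannot be a zero-divisor: if 39·b ≡ 0 then multiplying both sides by 39^(−1) gives b ≡ 0. So 39 is not a zero-divisor.

Final answer: NO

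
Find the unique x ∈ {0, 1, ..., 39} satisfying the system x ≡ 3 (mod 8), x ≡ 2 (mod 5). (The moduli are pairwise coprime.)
The moduli 8, 5 are pairwise coprime, so by the CRT there is a unique solution mod 8·5 = 40.
Solve by successive substitution. Start with x ≡ 3 (mod 8).
  Combine with x ≡ 2 (mod 5): write x = 3 + 8·t and require 3 + 8·t ≡ 2 (mod 5), i.e. 8·t ≡ 2 − 3 ≡ 4 (mod 5). Since 8^(−1) ≡ 2 (mod 5) (8 ≡ 3 (mod 5)), t ≡ 2·4 ≡ 3 (mod 5). So x ≡ 3 + 8·3 = 27 (mod 40).
Unique solution in [0, 40): x = 27.

Final answer: x ≡ 27 (mod 40); the representative in [0, 40) is 27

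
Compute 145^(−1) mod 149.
145^(−1) ≡ 37 (mod 149)

Apply the extended Euclidean algorithm to (149, 145), tracking rows (r, s, t) with s·149 + t·145 = r. Each division r_prev = q·r_cur + r_new produces the new row as (previous row) − q·(current row):
  row A: (149, 1, 0)   [1·149 + 0·145 = 149]
  row B: (145, 0, 1)   [0·149 + 1·145 = 145]
  149 = 1·145 + 4   → row C = row A − 1·row B = (4, 1, −1)   [check: 1·149 − 1·145 = 4]
  145 = 36·4 + 1   → row D = row B − 36·row C = (1, −36, 37)   [check: −36·149 + 37·145 = 1]
  4 = 4·1 + 0   → remainder 0, stop. gcd = 1 (last nonzero row D).
The gcd is 1, so 145 is invertible mod 149. The last nonzero row gives −36·149 + 37·145 = 1, so t = 37. So 145^(−1) ≡ 37 (mod 149). Verify: 145 · 37 = 5365 ≡ 1 (mod 149). ✓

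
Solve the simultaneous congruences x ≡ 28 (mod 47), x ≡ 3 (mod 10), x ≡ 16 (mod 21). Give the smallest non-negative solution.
x ≡ 9193 (mod 9870); the representative in [0, 9870) is 9193

The moduli 47, 10, 21 are pairwise coprime, so by the CRT there is a unique solution mod 47·10·21 = 9870.
Solve by successive substitution. Start with x ≡ 28 (mod 47).
  Combine with x ≡ 3 (mod 10): write x = 28 + 47·t and require 28 + 47·t ≡ 3 (mod 10), i.e. 47·t ≡ 3 − 28 ≡ 5 (mod 10). Since 47^(−1) ≡ 3 (mod 10) (47 ≡ 7 (mod 10)), t ≡ 3·5 ≡ 5 (mod 10). So x ≡ 28 + 47·5 = 263 (mod 470).
  Combine with x ≡ 16 (mod 21): write x = 263 + 470·t and require 263 + 470·t ≡ 16 (mod 21), i.e. 470·t ≡ 16 − 263 ≡ 5 (mod 21). Since 470^(−1) ≡ 8 (mod 21) (470 ≡ 8 (mod 21)), t ≡ 8·5 ≡ 19 (mod 21). So x ≡ 263 + 470·19 = 9193 (mod 9870).
Unique solution in [0, 9870): x = 9193.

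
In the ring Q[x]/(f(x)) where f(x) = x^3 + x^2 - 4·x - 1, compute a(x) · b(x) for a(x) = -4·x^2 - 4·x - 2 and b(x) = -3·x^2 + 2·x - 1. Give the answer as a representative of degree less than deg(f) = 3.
a · b ≡ 58·x^2 - 20·x - 6 (mod f(x))

First multiply in Q[x] without reducing: a · b = 12·x^4 + 4·x^3 + 2·x^2 + 2. Now divide by f(x) = x^3 + x^2 - 4·x - 1, eliminating the leading term at each step:
  leading term 12·x^4: subtract (12·x)·f(x) = 12·x^4 + 12·x^3 - 48·x^2 - 12·x, leaving -8·x^3 + 50·x^2 + 12·x + 2
  leading term -8·x^3: subtract (-8)·f(x) = -8·x^3 - 8·x^2 + 32·x + 8, leaving 58·x^2 - 20·x - 6
The degree is now < 3, so this is the remainder. Hence a · b ≡ 58·x^2 - 20·x - 6 in Q[x]/(f).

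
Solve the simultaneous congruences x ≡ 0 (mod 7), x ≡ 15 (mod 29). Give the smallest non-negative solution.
x ≡ 189 (mod 203); the representative in [0, 203) is 189

The moduli 7, 29 are pairwise coprime, so by the CRT there is a unique solution mod 7·29 = 203.
Solve by successive substitution. Start with x ≡ 0 (mod 7).
  Combine with x ≡ 15 (mod 29): write x = 7·t and require 7·t ≡ 15 (mod 29). Since 7^(−1) ≡ 25 (mod 29), t ≡ 25·15 ≡ 27 (mod 29). So x ≡ 7·27 = 189 (mod 203).
Unique solution in [0, 203): x = 189.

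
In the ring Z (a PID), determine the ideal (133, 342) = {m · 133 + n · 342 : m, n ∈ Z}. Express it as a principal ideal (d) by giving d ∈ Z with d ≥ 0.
In the PID Z, (a, b) is generated by gcd(a, b). Compute gcd(342, 133) with the extended Euclidean algorithm, tracking rows (r, s, t) with s·342 + t·133 = r:
  row A: (342, 1, 0)   [1·342 + 0·133 = 342]
  row B: (133, 0, 1)   [0·342 + 1·133 = 133]
  342 = 2·133 + 76   → row C = row A − 2·row B = (76, 1, −2)   [check: 1·342 − 2·133 = 76]
  133 = 1·76 + 57   → row D = row B − 1·row C = (57, −1, 3)   [check: −1·342 + 3·133 = 57]
  76 = 1·57 + 19   → row E = row C − 1·row D = (19, 2, −5)   [check: 2·342 − 5·133 = 19]
  57 = 3·19 + 0   → remainder 0, stop. gcd = 19 (last nonzero row E).
So gcd(133, 342) = 19, with Bézout identity 2·342 − 5·133 = 19. Containment (⊇): the Bézout identity exhibits 19 as an element of (133, 342), giving (19) ⊆ (133, 342). Containment (⊆): since 19 | 133 and 19 | 342 (133 = 19·7, 342 = 19·18), every Z-linear combination of 133 and 342 is divisible by 19, so (133, 342) ⊆ (19). Therefore (133, 342) = (19), d = 19.

Final answer: (133, 342) = (19); d = 19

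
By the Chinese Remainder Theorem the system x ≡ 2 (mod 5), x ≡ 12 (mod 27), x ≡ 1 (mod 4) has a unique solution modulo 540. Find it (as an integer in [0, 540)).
The moduli 5, 27, 4 are pairwise coprime, so by the CRT there is a unique solution mod 5·27·4 = 540.
Solve by successive substitution. Start with x ≡ 2 (mod 5).
  Combine with x ≡ 12 (mod 27): write x = 2 + 5·t and require 2 + 5·t ≡ 12 (mod 27), i.e. 5·t ≡ 12 − 2 ≡ 10 (mod 27). Since 5^(−1) ≡ 11 (mod 27), t ≡ 11·10 ≡ 2 (mod 27). So x ≡ 2 + 5·2 = 12 (mod 135).
  Combine with x ≡ 1 (mod 4): write x = 12 + 135·t and require 12 + 135·t ≡ 1 (mod 4), i.e. 135·t ≡ 1 − 12 ≡ 1 (mod 4). Since 135^(−1) ≡ 3 (mod 4) (135 ≡ 3 (mod 4)), t ≡ 3·1 ≡ 3 (mod 4). So x ≡ 12 + 135·3 = 417 (mod 540).
Unique solution in [0, 540): x = 417.

Final answer: x ≡ 417 (mod 540); the representative in [0, 540) is 417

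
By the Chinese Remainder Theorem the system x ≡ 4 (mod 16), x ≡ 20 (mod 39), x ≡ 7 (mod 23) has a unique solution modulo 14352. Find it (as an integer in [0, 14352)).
x ≡ 6884 (mod 14352); the representative in [0, 14352) is 6884

The moduli 16, 39, 23 are pairwise coprime, so by the CRT there is a unique solution mod 16·39·23 = 14352.
Solve by successive substitution. Start with x ≡ 4 (mod 16).
  Combine with x ≡ 20 (mod 39): write x = 4 + 16·t and require 4 + 16·t ≡ 20 (mod 39), i.e. 16·t ≡ 20 − 4 ≡ 16 (mod 39). Since 16^(−1) ≡ 22 (mod 39), t ≡ 22·16 ≡ 1 (mod 39). So x ≡ 4 + 16·1 = 20 (mod 624).
  Combine with x ≡ 7 (mod 23): write x = 20 + 624·t and require 20 + 624·t ≡ 7 (mod 23), i.e. 624·t ≡ 7 − 20 ≡ 10 (mod 23). Since 624^(−1) ≡ 8 (mod 23) (624 ≡ 3 (mod 23)), t ≡ 8·10 ≡ 11 (mod 23). So x ≡ 20 + 624·11 = 6884 (mod 14352).
Unique solution in [0, 14352): x = 6884.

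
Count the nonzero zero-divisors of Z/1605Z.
Z/1605Z has 756 nonzero zero-divisors

In Z/1605Z each nonzero element is either a unit (gcd with 1605 is 1) or a zero-divisor (gcd > 1). The number of units is φ(1605): factorise 1605 = 3 · 5 · 107, so φ(1605) = (3 − 1) · (5 − 1) · (107 − 1) = 2 · 4 · 106 = 848. The nonzero elements number 1605 − 1 = 1604. Hence the nonzero zero-divisors number 1604 − 848 = 756.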